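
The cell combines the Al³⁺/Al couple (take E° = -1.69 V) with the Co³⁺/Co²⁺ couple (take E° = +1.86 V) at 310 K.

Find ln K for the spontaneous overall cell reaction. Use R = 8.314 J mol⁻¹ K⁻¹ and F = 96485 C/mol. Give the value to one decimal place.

398.7

Cathode: Co³⁺/Co²⁺; anode: Al³⁺/Al. E°cell = (+1.86) − (-1.69) = +3.55 V, with n = 3.
ΔG° = −nFE° = −RT ln K, so ln K = nFE°/(RT) = (3)(96485)(+3.55) / ((8.314)(310)) = 398.692.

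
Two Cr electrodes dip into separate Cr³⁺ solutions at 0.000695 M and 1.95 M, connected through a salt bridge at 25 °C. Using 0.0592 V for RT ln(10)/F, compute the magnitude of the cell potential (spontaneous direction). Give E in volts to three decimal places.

+0.068 V

For a concentration cell E°cell = 0. The 1.95 M side is the cathode (reduction is favoured where [Cr³⁺] is higher).
With n = 3, E = −(0.0592/3) log([Cr³⁺]ₐₙ/[Cr³⁺]꜀ₐₜ) = −(0.0592/3) log(0.000695/1.95) = −(0.0592/3)(-3.448) = +0.068 V.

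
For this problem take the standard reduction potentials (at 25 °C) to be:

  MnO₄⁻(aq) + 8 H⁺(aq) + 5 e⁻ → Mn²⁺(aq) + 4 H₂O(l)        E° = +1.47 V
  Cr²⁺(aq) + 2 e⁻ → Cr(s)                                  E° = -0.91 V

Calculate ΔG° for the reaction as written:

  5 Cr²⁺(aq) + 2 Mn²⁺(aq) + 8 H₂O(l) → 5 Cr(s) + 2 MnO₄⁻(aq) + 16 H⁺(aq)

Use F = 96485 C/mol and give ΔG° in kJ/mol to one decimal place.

As written, Cr²⁺/Cr is reduced (cathode) and MnO₄⁻/Mn²⁺ is oxidised (anode), so E°cell = (-0.91) − (+1.47) = -2.38 V.
Balancing electrons gives n = 10.
ΔG° = −nFE° = −(10)(96485)(-2.38) = 2,296,343 J = +2296.3 kJ/mol.

+2296.3 kJ/mol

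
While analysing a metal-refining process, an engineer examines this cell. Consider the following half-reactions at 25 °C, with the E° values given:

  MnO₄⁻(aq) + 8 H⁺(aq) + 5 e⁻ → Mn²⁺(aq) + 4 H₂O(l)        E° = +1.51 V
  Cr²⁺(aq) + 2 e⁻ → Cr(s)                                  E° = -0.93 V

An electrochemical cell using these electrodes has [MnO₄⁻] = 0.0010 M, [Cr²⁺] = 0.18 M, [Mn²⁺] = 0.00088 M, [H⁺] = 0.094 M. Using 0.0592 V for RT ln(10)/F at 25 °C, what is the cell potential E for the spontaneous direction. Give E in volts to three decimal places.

MnO₄⁻/Mn²⁺ is the cathode (higher E°), Cr²⁺/Cr the anode: E°cell = +1.51 − (-0.93) = +2.44 V, n = 10.
Overall: 2 MnO₄⁻(aq) + 16 H⁺(aq) + 5 Cr(s) → 2 Mn²⁺(aq) + 8 H₂O(l) + 5 Cr²⁺(aq)
Q = [Mn²⁺]^2·[Cr²⁺]^5 / ([MnO₄⁻]^2·[H⁺]^16); log Q = 12.595.
E = E° − (0.0592/n) log Q = +2.44 − (0.0592/10)(12.595) = +2.365 V.

+2.365 V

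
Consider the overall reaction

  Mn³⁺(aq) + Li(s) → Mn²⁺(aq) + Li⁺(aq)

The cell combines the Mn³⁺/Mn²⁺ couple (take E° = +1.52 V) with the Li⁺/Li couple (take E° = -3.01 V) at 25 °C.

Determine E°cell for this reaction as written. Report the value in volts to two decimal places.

The Mn³⁺/Mn²⁺ couple has the higher reduction potential, so it is the cathode; Li⁺/Li is oxidised at the anode.
E°cell = E°(cathode) − E°(anode) = (+1.52) − (-3.01) = +4.53 V.

+4.53 V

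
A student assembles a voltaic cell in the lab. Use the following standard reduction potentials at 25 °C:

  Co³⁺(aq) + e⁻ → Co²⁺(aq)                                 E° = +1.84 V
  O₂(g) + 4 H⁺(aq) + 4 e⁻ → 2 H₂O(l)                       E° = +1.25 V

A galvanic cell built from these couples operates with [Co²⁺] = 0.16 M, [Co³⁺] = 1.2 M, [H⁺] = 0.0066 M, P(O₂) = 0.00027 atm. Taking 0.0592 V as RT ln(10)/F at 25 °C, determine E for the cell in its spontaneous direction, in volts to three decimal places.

Co³⁺/Co²⁺ is the cathode (higher E°), O₂/H₂O the anode: E°cell = +1.84 − (+1.25) = +0.59 V, n = 4.
Overall: 4 Co³⁺(aq) + 2 H₂O(l) → 4 Co²⁺(aq) + O₂(g) + 4 H⁺(aq)
Q = [Co²⁺]^4·P(O₂)·[H⁺]^4 / ([Co³⁺]^4); log Q = -15.791.
E = E° − (0.0592/n) log Q = +0.59 − (0.0592/4)(-15.791) = +0.824 V.

+0.824 V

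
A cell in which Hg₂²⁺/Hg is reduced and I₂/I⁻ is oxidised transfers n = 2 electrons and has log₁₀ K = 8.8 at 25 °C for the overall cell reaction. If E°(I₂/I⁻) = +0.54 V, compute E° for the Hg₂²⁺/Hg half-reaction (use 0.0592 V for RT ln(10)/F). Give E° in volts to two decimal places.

+0.80 V

E°cell = (0.0592/n)·log K = (0.0592/2)(8.8) = +0.260 V.
Since Hg₂²⁺/Hg is the cathode and I₂/I⁻ the anode, E°cell = E°(Hg₂²⁺/Hg) − E°(I₂/I⁻).
So E°(Hg₂²⁺/Hg) = E°cell + E°(I₂/I⁻) = +0.260 + (+0.54) = +0.80 V.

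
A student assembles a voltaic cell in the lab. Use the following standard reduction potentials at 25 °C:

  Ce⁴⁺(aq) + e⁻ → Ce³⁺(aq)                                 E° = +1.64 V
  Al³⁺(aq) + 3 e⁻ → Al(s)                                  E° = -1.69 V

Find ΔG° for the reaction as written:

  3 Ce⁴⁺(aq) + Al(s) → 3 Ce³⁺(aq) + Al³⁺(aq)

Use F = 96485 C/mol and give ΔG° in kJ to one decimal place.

-963.9 kJ

As written, Ce⁴⁺/Ce³⁺ is reduced (cathode) and Al³⁺/Al is oxidised (anode), so E°cell = (+1.64) − (-1.69) = +3.33 V.
Balancing electrons gives n = 3.
ΔG° = −nFE° = −(3)(96485)(+3.33) = -963,885 J = -963.9 kJ.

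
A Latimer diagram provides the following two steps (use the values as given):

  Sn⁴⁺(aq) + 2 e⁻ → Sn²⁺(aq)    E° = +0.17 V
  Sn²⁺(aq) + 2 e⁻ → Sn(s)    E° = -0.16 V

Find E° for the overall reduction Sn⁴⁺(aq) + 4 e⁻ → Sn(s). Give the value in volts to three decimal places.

Standard free energies of sequential steps add: ΔG°₃ = ΔG°₁ + ΔG°₂, so n₃E°₃ = n₁E°₁ + n₂E°₂.
E°₃ = (2×+0.17 + 2×-0.16) / 4 = (+0.020) / 4 = +0.005 V.

+0.005 V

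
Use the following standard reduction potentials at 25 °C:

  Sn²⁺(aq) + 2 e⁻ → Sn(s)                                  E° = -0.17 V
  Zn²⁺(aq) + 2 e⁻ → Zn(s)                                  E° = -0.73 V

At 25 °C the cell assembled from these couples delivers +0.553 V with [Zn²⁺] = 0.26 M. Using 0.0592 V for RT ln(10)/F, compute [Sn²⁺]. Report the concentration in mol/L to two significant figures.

0.15 M

Sn²⁺/Sn is the cathode, Zn²⁺/Zn the anode: E°cell = +0.56 V, n = 2.
Overall reaction: Sn²⁺(aq) + Zn(s) → Sn(s) + Zn²⁺(aq); Q = [Zn²⁺]^1/[Sn²⁺]^1.
From E = E° − (0.0592/n) log Q: log Q = (E° − E)·n/0.0592 = (+0.56 − (+0.553))·2/0.0592 = 0.2365.
So 1·log[Sn²⁺] = 1·log(0.26) − log Q = -0.5850 − (0.2365) = -0.8215; [Sn²⁺] = 10^(-0.8215) ≈ 0.15 M.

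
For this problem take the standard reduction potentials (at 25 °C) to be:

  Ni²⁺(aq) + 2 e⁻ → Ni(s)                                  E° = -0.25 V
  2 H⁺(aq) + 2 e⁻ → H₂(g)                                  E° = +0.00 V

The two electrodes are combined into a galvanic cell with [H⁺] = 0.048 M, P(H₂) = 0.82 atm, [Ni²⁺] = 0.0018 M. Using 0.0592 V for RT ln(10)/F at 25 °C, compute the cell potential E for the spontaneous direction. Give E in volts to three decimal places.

H⁺/H₂ is the cathode (higher E°), Ni²⁺/Ni the anode: E°cell = +0.00 − (-0.25) = +0.25 V, n = 2.
Overall: 2 H⁺(aq) + Ni(s) → H₂(g) + Ni²⁺(aq)
Q = P(H₂)·[Ni²⁺] / ([H⁺]^2); log Q = -0.193.
E = E° − (0.0592/n) log Q = +0.25 − (0.0592/2)(-0.193) = +0.256 V.

+0.256 V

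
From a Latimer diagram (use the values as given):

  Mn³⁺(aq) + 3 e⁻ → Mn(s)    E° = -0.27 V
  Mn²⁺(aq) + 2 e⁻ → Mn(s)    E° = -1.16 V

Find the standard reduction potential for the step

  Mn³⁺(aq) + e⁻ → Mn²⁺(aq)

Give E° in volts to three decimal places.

Sequential free energies add, so n₃E°₃ = n₁E°₁ + n₂E°₂.
With n₃ = 3, and the known step contributing 2×(-1.16) V, the unknown satisfies 1·E° = 3×(-0.27) − 2×(-1.16) = +1.510.
E° = +1.510 / 1 = +1.510 V.

+1.510 V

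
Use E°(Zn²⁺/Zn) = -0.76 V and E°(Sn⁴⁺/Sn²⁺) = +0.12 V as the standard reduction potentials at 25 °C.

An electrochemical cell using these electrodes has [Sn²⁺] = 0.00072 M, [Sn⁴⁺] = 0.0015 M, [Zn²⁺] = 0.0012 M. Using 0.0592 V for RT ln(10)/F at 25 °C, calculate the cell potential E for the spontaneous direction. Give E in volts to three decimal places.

+0.976 V

Sn⁴⁺/Sn²⁺ is the cathode (higher E°), Zn²⁺/Zn the anode: E°cell = +0.12 − (-0.76) = +0.88 V, n = 2.
Overall: Sn⁴⁺(aq) + Zn(s) → Sn²⁺(aq) + Zn²⁺(aq)
Q = [Sn²⁺]·[Zn²⁺] / ([Sn⁴⁺]); log Q = -3.240.
E = E° − (0.0592/n) log Q = +0.88 − (0.0592/2)(-3.240) = +0.976 V.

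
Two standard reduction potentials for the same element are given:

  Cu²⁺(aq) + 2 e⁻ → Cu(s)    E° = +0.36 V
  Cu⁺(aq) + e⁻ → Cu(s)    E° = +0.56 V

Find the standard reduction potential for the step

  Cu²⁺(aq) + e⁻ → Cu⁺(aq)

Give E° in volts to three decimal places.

Sequential free energies add, so n₃E°₃ = n₁E°₁ + n₂E°₂.
With n₃ = 2, and the known step contributing 1×(+0.56) V, the unknown satisfies 1·E° = 2×(+0.36) − 1×(+0.56) = +0.160.
E° = +0.160 / 1 = +0.160 V.

+0.160 V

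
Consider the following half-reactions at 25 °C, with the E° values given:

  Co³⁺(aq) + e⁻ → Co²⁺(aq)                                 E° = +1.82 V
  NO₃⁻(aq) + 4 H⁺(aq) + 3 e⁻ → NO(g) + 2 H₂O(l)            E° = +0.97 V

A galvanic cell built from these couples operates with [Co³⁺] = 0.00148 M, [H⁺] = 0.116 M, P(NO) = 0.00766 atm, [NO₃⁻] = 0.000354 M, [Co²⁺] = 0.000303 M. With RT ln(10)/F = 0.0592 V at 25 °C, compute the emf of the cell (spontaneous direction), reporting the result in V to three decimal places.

Co³⁺/Co²⁺ is the cathode (higher E°), NO₃⁻/NO the anode: E°cell = +1.82 − (+0.97) = +0.85 V, n = 3.
Overall: 3 Co³⁺(aq) + NO(g) + 2 H₂O(l) → 3 Co²⁺(aq) + NO₃⁻(aq) + 4 H⁺(aq)
Q = [Co²⁺]^3·[NO₃⁻]·[H⁺]^4 / ([Co³⁺]^3·P(NO)); log Q = -7.144.
E = E° − (0.0592/n) log Q = +0.85 − (0.0592/3)(-7.144) = +0.991 V.

+0.991 V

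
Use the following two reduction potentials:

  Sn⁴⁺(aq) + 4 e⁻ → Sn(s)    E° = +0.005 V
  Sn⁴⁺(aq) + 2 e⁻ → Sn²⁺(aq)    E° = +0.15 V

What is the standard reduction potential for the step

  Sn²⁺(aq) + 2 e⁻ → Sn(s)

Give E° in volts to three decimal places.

-0.140 V

Sequential free energies add, so n₃E°₃ = n₁E°₁ + n₂E°₂.
With n₃ = 4, and the known step contributing 2×(+0.15) V, the unknown satisfies 2·E° = 4×(+0.005) − 2×(+0.15) = -0.280.
E° = -0.280 / 2 = -0.140 V.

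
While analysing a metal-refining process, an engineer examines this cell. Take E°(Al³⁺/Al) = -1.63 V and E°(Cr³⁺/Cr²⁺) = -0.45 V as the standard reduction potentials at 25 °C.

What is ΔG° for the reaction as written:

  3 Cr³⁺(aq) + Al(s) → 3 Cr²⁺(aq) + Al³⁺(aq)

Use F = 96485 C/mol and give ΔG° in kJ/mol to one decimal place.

-341.6 kJ/mol

As written, Cr³⁺/Cr²⁺ is reduced (cathode) and Al³⁺/Al is oxidised (anode), so E°cell = (-0.45) − (-1.63) = +1.18 V.
Balancing electrons gives n = 3.
ΔG° = −nFE° = −(3)(96485)(+1.18) = -341,557 J = -341.6 kJ/mol.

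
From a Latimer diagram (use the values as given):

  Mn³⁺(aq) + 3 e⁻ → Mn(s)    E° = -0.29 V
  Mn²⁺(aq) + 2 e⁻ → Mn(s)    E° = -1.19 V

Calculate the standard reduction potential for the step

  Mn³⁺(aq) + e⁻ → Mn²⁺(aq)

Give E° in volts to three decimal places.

+1.510 V

Sequential free energies add, so n₃E°₃ = n₁E°₁ + n₂E°₂.
With n₃ = 3, and the known step contributing 2×(-1.19) V, the unknown satisfies 1·E° = 3×(-0.29) − 2×(-1.19) = +1.510.
E° = +1.510 / 1 = +1.510 V.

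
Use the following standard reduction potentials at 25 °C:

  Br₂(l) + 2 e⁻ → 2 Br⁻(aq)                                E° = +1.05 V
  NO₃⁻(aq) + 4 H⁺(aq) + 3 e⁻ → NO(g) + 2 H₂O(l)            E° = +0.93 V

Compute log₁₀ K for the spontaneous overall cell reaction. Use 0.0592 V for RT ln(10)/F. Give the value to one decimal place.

12.2

Cathode: Br₂/Br⁻; anode: NO₃⁻/NO. E°cell = +0.12 V, n = 6.
log K = nE°cell / 0.0592 = (6)(+0.12) / 0.0592 = 12.2.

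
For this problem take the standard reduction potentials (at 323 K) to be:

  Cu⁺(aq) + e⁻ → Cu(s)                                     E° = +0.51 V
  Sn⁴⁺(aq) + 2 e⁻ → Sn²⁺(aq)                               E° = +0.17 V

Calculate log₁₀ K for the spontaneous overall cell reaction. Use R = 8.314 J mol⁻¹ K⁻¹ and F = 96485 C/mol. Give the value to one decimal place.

Cathode: Cu⁺/Cu; anode: Sn⁴⁺/Sn²⁺. E°cell = (+0.51) − (+0.17) = +0.34 V, with n = 2.
ΔG° = −nFE° = −RT ln K, so ln K = nFE°/(RT) = (2)(96485)(+0.34) / ((8.314)(323)) = 24.432.
log₁₀ K = 24.432 / ln 10 = 10.6.

10.6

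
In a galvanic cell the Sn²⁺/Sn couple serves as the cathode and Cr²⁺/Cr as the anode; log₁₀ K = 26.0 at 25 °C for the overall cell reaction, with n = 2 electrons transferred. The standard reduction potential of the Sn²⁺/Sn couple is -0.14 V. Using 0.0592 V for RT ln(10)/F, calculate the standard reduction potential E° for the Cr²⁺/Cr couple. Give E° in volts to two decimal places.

-0.91 V

E°cell = (0.0592/n)·log K = (0.0592/2)(26.0) = +0.770 V.
Since Sn²⁺/Sn is the cathode and Cr²⁺/Cr the anode, E°cell = E°(Sn²⁺/Sn) − E°(Cr²⁺/Cr).
So E°(Cr²⁺/Cr) = E°(Sn²⁺/Sn) − E°cell = (-0.14) − (+0.770) = -0.91 V.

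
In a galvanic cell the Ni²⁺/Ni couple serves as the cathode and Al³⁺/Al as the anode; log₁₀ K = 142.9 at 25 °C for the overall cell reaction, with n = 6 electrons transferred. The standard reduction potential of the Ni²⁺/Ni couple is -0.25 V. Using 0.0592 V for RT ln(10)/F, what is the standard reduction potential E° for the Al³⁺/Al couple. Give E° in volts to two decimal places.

E°cell = (0.0592/n)·log K = (0.0592/6)(142.9) = +1.410 V.
Since Ni²⁺/Ni is the cathode and Al³⁺/Al the anode, E°cell = E°(Ni²⁺/Ni) − E°(Al³⁺/Al).
So E°(Al³⁺/Al) = E°(Ni²⁺/Ni) − E°cell = (-0.25) − (+1.410) = -1.66 V.

-1.66 V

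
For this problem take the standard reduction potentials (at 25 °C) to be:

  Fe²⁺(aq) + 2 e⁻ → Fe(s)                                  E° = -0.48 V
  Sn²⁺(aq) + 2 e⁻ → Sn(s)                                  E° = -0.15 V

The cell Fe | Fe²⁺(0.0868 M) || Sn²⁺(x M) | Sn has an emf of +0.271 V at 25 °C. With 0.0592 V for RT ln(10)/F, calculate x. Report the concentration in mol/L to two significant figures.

Sn²⁺/Sn is the cathode, Fe²⁺/Fe the anode: E°cell = +0.33 V, n = 2.
Overall reaction: Sn²⁺(aq) + Fe(s) → Sn(s) + Fe²⁺(aq); Q = [Fe²⁺]^1/[Sn²⁺]^1.
From E = E° − (0.0592/n) log Q: log Q = (E° − E)·n/0.0592 = (+0.33 − (+0.271))·2/0.0592 = 1.9932.
So 1·log[Sn²⁺] = 1·log(0.0868) − log Q = -1.0615 − (1.9932) = -3.0547; [Sn²⁺] = 10^(-3.0547) ≈ 0.00088 M.

0.00088 M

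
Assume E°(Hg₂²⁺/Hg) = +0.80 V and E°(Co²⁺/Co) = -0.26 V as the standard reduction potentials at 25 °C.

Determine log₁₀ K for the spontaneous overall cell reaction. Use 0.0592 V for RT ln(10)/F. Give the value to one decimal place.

Cathode: Hg₂²⁺/Hg; anode: Co²⁺/Co. E°cell = +1.06 V, n = 2.
log K = nE°cell / 0.0592 = (2)(+1.06) / 0.0592 = 35.8.

35.8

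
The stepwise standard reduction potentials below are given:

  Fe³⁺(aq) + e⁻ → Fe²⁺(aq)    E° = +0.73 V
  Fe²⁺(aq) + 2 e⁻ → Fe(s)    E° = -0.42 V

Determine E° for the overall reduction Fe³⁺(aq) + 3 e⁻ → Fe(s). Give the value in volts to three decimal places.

Since ΔG° = −nFE° is additive over sequential reductions, n₃E°₃ = n₁E°₁ + n₂E°₂.
E°₃ = (1×+0.73 + 2×-0.42) / 3 = (-0.110) / 3 = -0.037 V.

-0.037 V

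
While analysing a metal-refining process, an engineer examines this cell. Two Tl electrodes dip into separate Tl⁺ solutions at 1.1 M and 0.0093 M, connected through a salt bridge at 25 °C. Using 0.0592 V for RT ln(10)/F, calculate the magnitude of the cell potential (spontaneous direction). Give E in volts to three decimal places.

For a concentration cell E°cell = 0. The 1.1 M side is the cathode (reduction is favoured where [Tl⁺] is higher).
With n = 1, E = −(0.0592/1) log([Tl⁺]ₐₙ/[Tl⁺]꜀ₐₜ) = −(0.0592/1) log(0.0093/1.1) = −(0.0592/1)(-2.073) = +0.123 V.

+0.123 V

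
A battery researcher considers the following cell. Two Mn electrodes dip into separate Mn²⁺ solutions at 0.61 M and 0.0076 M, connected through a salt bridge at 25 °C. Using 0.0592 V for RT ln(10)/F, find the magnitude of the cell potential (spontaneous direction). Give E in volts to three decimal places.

For a concentration cell E°cell = 0. The 0.61 M side is the cathode (reduction is favoured where [Mn²⁺] is higher).
With n = 2, E = −(0.0592/2) log([Mn²⁺]ₐₙ/[Mn²⁺]꜀ₐₜ) = −(0.0592/2) log(0.0076/0.61) = −(0.0592/2)(-1.905) = +0.056 V.

+0.056 V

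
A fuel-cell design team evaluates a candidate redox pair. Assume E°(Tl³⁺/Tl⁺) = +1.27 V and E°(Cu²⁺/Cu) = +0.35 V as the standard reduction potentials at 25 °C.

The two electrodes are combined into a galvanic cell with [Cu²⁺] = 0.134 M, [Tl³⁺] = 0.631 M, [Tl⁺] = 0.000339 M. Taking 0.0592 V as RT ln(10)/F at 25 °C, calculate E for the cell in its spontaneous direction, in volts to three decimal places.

+1.043 V

Tl³⁺/Tl⁺ is the cathode (higher E°), Cu²⁺/Cu the anode: E°cell = +1.27 − (+0.35) = +0.92 V, n = 2.
Overall: Tl³⁺(aq) + Cu(s) → Tl⁺(aq) + Cu²⁺(aq)
Q = [Tl⁺]·[Cu²⁺] / ([Tl³⁺]); log Q = -4.143.
E = E° − (0.0592/n) log Q = +0.92 − (0.0592/2)(-4.143) = +1.043 V.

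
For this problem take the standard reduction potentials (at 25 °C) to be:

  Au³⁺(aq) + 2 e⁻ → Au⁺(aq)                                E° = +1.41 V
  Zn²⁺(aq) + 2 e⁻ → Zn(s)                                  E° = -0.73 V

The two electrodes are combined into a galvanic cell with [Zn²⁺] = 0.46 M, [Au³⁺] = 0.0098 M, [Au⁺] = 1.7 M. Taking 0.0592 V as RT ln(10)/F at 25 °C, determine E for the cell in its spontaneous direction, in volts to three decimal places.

Au³⁺/Au⁺ is the cathode (higher E°), Zn²⁺/Zn the anode: E°cell = +1.41 − (-0.73) = +2.14 V, n = 2.
Overall: Au³⁺(aq) + Zn(s) → Au⁺(aq) + Zn²⁺(aq)
Q = [Au⁺]·[Zn²⁺] / ([Au³⁺]); log Q = 1.902.
E = E° − (0.0592/n) log Q = +2.14 − (0.0592/2)(1.902) = +2.084 V.

+2.084 V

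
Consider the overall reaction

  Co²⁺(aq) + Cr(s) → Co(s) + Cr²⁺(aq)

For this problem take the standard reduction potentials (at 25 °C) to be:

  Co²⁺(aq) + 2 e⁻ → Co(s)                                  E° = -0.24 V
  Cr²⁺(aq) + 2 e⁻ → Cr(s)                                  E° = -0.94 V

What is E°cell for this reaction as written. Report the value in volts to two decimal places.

The Co²⁺/Co couple has the higher reduction potential, so it is the cathode; Cr²⁺/Cr is oxidised at the anode.
E°cell = E°(cathode) − E°(anode) = (-0.24) − (-0.94) = +0.70 V.

+0.70 V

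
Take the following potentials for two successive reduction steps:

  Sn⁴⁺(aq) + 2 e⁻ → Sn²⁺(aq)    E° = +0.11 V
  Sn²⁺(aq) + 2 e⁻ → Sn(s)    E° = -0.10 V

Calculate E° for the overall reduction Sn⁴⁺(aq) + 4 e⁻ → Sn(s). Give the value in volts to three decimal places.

Standard free energies of sequential steps add: ΔG°₃ = ΔG°₁ + ΔG°₂, so n₃E°₃ = n₁E°₁ + n₂E°₂.
E°₃ = (2×+0.11 + 2×-0.10) / 4 = (+0.020) / 4 = +0.005 V.

+0.005 V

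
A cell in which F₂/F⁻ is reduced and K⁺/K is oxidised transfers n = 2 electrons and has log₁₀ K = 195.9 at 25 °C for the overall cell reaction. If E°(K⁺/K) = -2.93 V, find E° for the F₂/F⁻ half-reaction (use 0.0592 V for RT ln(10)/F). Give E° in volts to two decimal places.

E°cell = (0.0592/n)·log K = (0.0592/2)(195.9) = +5.799 V.
Since F₂/F⁻ is the cathode and K⁺/K the anode, E°cell = E°(F₂/F⁻) − E°(K⁺/K).
So E°(F₂/F⁻) = E°cell + E°(K⁺/K) = +5.799 + (-2.93) = +2.87 V.

+2.87 V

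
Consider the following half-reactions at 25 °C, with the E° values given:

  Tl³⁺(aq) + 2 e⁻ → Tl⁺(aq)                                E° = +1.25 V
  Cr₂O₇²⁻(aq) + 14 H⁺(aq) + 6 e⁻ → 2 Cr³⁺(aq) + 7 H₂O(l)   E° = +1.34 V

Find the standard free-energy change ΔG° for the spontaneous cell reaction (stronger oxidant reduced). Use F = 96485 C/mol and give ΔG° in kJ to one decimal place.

Cr₂O₇²⁻/Cr³⁺ (E° = +1.34 V) is the cathode; Tl³⁺/Tl⁺ (E° = +1.25 V) is the anode, so E°cell = +0.09 V.
Balancing electrons gives n = 6 (lcm of 6 and 2).
ΔG° = −nFE° = −(6)(96485)(+0.09) = -52,102 J = -52.1 kJ.

-52.1 kJ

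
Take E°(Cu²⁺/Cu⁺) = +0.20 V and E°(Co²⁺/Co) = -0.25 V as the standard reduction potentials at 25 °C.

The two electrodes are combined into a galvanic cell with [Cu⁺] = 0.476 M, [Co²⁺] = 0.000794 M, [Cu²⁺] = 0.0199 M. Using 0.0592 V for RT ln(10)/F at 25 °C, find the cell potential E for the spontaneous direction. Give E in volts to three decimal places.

+0.460 V

Cu²⁺/Cu⁺ is the cathode (higher E°), Co²⁺/Co the anode: E°cell = +0.20 − (-0.25) = +0.45 V, n = 2.
Overall: 2 Cu²⁺(aq) + Co(s) → 2 Cu⁺(aq) + Co²⁺(aq)
Q = [Cu⁺]^2·[Co²⁺] / ([Cu²⁺]^2); log Q = -0.343.
E = E° − (0.0592/n) log Q = +0.45 − (0.0592/2)(-0.343) = +0.460 V.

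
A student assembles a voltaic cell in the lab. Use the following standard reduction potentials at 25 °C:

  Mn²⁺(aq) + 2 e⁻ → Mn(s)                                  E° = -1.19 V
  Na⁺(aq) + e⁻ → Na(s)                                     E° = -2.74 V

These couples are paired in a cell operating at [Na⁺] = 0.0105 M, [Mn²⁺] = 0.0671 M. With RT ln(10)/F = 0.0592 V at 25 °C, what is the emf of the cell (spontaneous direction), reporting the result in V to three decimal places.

Mn²⁺/Mn is the cathode (higher E°), Na⁺/Na the anode: E°cell = -1.19 − (-2.74) = +1.55 V, n = 2.
Overall: Mn²⁺(aq) + 2 Na(s) → Mn(s) + 2 Na⁺(aq)
Q = [Na⁺]^2 / ([Mn²⁺]); log Q = -2.784.
E = E° − (0.0592/n) log Q = +1.55 − (0.0592/2)(-2.784) = +1.632 V.

+1.632 V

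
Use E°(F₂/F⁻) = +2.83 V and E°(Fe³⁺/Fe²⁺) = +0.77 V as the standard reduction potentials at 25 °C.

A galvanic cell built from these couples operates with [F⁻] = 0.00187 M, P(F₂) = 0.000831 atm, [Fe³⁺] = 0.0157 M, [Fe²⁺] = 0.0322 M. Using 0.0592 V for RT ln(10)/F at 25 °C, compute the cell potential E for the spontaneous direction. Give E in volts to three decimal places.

+2.149 V

F₂/F⁻ is the cathode (higher E°), Fe³⁺/Fe²⁺ the anode: E°cell = +2.83 − (+0.77) = +2.06 V, n = 2.
Overall: F₂(g) + 2 Fe²⁺(aq) → 2 F⁻(aq) + 2 Fe³⁺(aq)
Q = [F⁻]^2·[Fe³⁺]^2 / (P(F₂)·[Fe²⁺]^2); log Q = -3.000.
E = E° − (0.0592/n) log Q = +2.06 − (0.0592/2)(-3.000) = +2.149 V.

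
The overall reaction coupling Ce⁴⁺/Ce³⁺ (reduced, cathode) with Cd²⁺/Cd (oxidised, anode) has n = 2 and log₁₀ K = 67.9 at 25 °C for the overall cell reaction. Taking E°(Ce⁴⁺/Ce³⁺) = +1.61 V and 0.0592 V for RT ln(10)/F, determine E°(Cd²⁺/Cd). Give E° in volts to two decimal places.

-0.40 V

E°cell = (0.0592/n)·log K = (0.0592/2)(67.9) = +2.010 V.
Since Ce⁴⁺/Ce³⁺ is the cathode and Cd²⁺/Cd the anode, E°cell = E°(Ce⁴⁺/Ce³⁺) − E°(Cd²⁺/Cd).
So E°(Cd²⁺/Cd) = E°(Ce⁴⁺/Ce³⁺) − E°cell = (+1.61) − (+2.010) = -0.40 V.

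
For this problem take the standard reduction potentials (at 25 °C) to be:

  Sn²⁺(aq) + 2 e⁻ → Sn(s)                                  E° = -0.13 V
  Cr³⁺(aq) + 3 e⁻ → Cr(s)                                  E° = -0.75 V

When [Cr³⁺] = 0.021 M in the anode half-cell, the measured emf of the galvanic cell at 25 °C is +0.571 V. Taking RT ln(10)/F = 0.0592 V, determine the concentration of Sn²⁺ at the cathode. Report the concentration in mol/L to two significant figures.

0.0017 M

Sn²⁺/Sn is the cathode, Cr³⁺/Cr the anode: E°cell = +0.62 V, n = 6.
Overall reaction: 3 Sn²⁺(aq) + 2 Cr(s) → 3 Sn(s) + 2 Cr³⁺(aq); Q = [Cr³⁺]^2/[Sn²⁺]^3.
From E = E° − (0.0592/n) log Q: log Q = (E° − E)·n/0.0592 = (+0.62 − (+0.571))·6/0.0592 = 4.9662.
So 3·log[Sn²⁺] = 2·log(0.021) − log Q = -3.3556 − (4.9662) = -8.3218; log[Sn²⁺] = -8.3218 / 3 = -2.7739; [Sn²⁺] = 10^(-2.7739) ≈ 0.0017 M.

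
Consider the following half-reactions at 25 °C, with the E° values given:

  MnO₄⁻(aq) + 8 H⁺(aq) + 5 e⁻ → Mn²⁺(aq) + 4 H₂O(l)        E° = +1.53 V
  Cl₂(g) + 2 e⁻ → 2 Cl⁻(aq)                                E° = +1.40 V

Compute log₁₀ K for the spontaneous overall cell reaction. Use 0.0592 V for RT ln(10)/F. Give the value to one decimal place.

22.0

Cathode: MnO₄⁻/Mn²⁺; anode: Cl₂/Cl⁻. E°cell = +0.13 V, n = 10.
log K = nE°cell / 0.0592 = (10)(+0.13) / 0.0592 = 22.0.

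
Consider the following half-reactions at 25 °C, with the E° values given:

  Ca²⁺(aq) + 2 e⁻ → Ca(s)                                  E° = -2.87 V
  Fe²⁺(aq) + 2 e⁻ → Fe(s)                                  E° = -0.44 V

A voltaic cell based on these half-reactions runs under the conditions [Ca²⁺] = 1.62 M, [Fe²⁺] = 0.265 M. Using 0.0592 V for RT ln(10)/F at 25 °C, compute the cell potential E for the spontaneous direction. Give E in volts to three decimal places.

+2.407 V

Fe²⁺/Fe is the cathode (higher E°), Ca²⁺/Ca the anode: E°cell = -0.44 − (-2.87) = +2.43 V, n = 2.
Overall: Fe²⁺(aq) + Ca(s) → Fe(s) + Ca²⁺(aq)
Q = [Ca²⁺] / ([Fe²⁺]); log Q = 0.786.
E = E° − (0.0592/n) log Q = +2.43 − (0.0592/2)(0.786) = +2.407 V.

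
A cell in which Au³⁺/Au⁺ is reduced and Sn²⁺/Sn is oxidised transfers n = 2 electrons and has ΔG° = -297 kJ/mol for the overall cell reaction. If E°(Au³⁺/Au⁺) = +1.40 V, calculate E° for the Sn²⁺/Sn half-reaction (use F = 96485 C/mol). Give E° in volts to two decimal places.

-0.14 V

E°cell = −ΔG°/(nF) = −(-297×10³)/((2)(96485)) = +1.539 V.
Since Au³⁺/Au⁺ is the cathode and Sn²⁺/Sn the anode, E°cell = E°(Au³⁺/Au⁺) − E°(Sn²⁺/Sn).
So E°(Sn²⁺/Sn) = E°(Au³⁺/Au⁺) − E°cell = (+1.40) − (+1.539) = -0.14 V.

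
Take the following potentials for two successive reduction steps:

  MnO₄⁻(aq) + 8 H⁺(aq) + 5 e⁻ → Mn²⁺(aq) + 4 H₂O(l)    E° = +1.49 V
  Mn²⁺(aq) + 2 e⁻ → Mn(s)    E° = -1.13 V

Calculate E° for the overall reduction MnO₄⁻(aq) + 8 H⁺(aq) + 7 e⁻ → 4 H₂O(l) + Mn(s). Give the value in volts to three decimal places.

Since ΔG° = −nFE° is additive over sequential reductions, n₃E°₃ = n₁E°₁ + n₂E°₂.
E°₃ = (5×+1.49 + 2×-1.13) / 7 = (+5.190) / 7 = +0.741 V.

+0.741 V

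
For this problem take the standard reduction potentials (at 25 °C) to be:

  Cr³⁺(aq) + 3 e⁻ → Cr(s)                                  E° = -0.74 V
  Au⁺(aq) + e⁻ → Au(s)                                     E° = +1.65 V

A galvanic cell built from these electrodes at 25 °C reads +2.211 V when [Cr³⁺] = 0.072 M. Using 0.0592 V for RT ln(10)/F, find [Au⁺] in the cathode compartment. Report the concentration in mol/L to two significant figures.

Au⁺/Au is the cathode, Cr³⁺/Cr the anode: E°cell = +2.39 V, n = 3.
Overall reaction: 3 Au⁺(aq) + Cr(s) → 3 Au(s) + Cr³⁺(aq); Q = [Cr³⁺]^1/[Au⁺]^3.
From E = E° − (0.0592/n) log Q: log Q = (E° − E)·n/0.0592 = (+2.39 − (+2.211))·3/0.0592 = 9.0709.
So 3·log[Au⁺] = 1·log(0.072) − log Q = -1.1427 − (9.0709) = -10.2136; log[Au⁺] = -10.2136 / 3 = -3.4045; [Au⁺] = 10^(-3.4045) ≈ 0.00039 M.

0.00039 M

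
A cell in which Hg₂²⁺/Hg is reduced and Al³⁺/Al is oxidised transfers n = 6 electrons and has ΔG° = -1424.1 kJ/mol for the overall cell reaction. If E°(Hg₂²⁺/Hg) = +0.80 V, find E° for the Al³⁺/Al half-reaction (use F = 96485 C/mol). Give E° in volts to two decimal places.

-1.66 V

E°cell = −ΔG°/(nF) = −(-1424.1×10³)/((6)(96485)) = +2.460 V.
Since Hg₂²⁺/Hg is the cathode and Al³⁺/Al the anode, E°cell = E°(Hg₂²⁺/Hg) − E°(Al³⁺/Al).
So E°(Al³⁺/Al) = E°(Hg₂²⁺/Hg) − E°cell = (+0.80) − (+2.460) = -1.66 V.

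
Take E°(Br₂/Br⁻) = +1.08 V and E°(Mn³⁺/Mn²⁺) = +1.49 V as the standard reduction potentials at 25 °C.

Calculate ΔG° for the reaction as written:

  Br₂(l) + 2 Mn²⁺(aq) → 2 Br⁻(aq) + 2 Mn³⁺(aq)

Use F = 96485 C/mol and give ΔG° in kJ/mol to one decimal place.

As written, Br₂/Br⁻ is reduced (cathode) and Mn³⁺/Mn²⁺ is oxidised (anode), so E°cell = (+1.08) − (+1.49) = -0.41 V.
Balancing electrons gives n = 2.
ΔG° = −nFE° = −(2)(96485)(-0.41) = 79,118 J = +79.1 kJ/mol.

+79.1 kJ/mol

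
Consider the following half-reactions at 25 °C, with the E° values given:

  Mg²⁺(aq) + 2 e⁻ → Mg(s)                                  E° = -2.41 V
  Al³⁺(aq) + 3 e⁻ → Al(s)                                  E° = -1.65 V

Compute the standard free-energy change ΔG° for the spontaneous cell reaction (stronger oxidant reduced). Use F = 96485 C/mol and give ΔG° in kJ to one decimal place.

Al³⁺/Al (E° = -1.65 V) is the cathode; Mg²⁺/Mg (E° = -2.41 V) is the anode, so E°cell = +0.76 V.
Balancing electrons gives n = 6 (lcm of 3 and 2).
ΔG° = −nFE° = −(6)(96485)(+0.76) = -439,972 J = -440.0 kJ.

-440.0 kJ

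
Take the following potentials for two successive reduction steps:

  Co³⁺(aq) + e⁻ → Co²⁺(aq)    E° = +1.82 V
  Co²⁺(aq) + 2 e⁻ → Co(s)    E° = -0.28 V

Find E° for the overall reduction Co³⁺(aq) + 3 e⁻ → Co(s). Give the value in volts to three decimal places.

Standard free energies of sequential steps add: ΔG°₃ = ΔG°₁ + ΔG°₂, so n₃E°₃ = n₁E°₁ + n₂E°₂.
E°₃ = (1×+1.82 + 2×-0.28) / 3 = (+1.260) / 3 = +0.420 V.
Simply averaging or adding the two E° values would be wrong; the electron-weighted sum is required.

+0.420 V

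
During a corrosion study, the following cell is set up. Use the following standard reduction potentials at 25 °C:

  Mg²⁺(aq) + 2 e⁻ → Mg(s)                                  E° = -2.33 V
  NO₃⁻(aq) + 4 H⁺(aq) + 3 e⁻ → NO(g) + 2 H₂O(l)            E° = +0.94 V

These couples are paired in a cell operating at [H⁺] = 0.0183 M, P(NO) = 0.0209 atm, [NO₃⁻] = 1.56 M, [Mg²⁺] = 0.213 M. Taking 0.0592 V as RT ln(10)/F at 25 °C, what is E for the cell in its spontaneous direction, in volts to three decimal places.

NO₃⁻/NO is the cathode (higher E°), Mg²⁺/Mg the anode: E°cell = +0.94 − (-2.33) = +3.27 V, n = 6.
Overall: 2 NO₃⁻(aq) + 8 H⁺(aq) + 3 Mg(s) → 2 NO(g) + 4 H₂O(l) + 3 Mg²⁺(aq)
Q = P(NO)^2·[Mg²⁺]^3 / ([NO₃⁻]^2·[H⁺]^8); log Q = 8.140.
E = E° − (0.0592/n) log Q = +3.27 − (0.0592/6)(8.140) = +3.190 V.

+3.190 V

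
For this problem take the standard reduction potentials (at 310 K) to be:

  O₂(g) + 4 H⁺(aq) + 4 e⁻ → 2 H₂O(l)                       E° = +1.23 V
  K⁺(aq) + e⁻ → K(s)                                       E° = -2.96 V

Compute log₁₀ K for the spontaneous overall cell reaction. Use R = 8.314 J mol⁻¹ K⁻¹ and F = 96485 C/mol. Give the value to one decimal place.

272.5

Cathode: O₂/H₂O; anode: K⁺/K. E°cell = (+1.23) − (-2.96) = +4.19 V, with n = 4.
ΔG° = −nFE° = −RT ln K, so ln K = nFE°/(RT) = (4)(96485)(+4.19) / ((8.314)(310)) = 627.425.
log₁₀ K = 627.425 / ln 10 = 272.5.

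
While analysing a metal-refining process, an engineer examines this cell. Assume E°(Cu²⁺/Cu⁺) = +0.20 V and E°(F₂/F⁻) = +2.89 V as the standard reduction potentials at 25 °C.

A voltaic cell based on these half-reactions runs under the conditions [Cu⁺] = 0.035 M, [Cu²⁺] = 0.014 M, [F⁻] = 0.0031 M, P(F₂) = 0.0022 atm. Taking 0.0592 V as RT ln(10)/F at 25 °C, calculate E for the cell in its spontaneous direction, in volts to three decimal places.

F₂/F⁻ is the cathode (higher E°), Cu²⁺/Cu⁺ the anode: E°cell = +2.89 − (+0.20) = +2.69 V, n = 2.
Overall: F₂(g) + 2 Cu⁺(aq) → 2 F⁻(aq) + 2 Cu²⁺(aq)
Q = [F⁻]^2·[Cu²⁺]^2 / (P(F₂)·[Cu⁺]^2); log Q = -3.156.
E = E° − (0.0592/n) log Q = +2.69 − (0.0592/2)(-3.156) = +2.783 V.

+2.783 V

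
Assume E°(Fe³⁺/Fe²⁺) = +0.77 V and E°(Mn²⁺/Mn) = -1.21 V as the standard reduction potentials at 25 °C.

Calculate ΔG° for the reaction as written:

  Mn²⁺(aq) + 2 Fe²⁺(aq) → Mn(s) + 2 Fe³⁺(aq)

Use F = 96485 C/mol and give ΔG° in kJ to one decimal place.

+382.1 kJ

As written, Mn²⁺/Mn is reduced (cathode) and Fe³⁺/Fe²⁺ is oxidised (anode), so E°cell = (-1.21) − (+0.77) = -1.98 V.
Balancing electrons gives n = 2.
ΔG° = −nFE° = −(2)(96485)(-1.98) = 382,081 J = +382.1 kJ.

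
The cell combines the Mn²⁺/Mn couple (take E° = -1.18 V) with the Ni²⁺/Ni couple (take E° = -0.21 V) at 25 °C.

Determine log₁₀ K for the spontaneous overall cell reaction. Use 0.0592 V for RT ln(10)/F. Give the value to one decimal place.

Cathode: Ni²⁺/Ni; anode: Mn²⁺/Mn. E°cell = +0.97 V, n = 2.
log K = nE°cell / 0.0592 = (2)(+0.97) / 0.0592 = 32.8.

32.8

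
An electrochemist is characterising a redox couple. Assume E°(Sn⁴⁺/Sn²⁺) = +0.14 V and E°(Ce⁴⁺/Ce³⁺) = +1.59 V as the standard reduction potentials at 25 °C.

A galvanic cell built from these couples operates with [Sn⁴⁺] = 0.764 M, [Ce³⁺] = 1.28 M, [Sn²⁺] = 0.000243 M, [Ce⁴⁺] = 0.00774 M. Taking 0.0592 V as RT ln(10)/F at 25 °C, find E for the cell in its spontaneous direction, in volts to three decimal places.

+1.215 V

Ce⁴⁺/Ce³⁺ is the cathode (higher E°), Sn⁴⁺/Sn²⁺ the anode: E°cell = +1.59 − (+0.14) = +1.45 V, n = 2.
Overall: 2 Ce⁴⁺(aq) + Sn²⁺(aq) → 2 Ce³⁺(aq) + Sn⁴⁺(aq)
Q = [Ce³⁺]^2·[Sn⁴⁺] / ([Ce⁴⁺]^2·[Sn²⁺]); log Q = 7.934.
E = E° − (0.0592/n) log Q = +1.45 − (0.0592/2)(7.934) = +1.215 V.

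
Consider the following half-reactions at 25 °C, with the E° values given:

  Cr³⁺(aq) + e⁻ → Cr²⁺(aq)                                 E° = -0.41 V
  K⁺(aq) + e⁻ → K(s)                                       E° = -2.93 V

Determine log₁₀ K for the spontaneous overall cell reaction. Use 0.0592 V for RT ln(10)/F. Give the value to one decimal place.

42.6

Cathode: Cr³⁺/Cr²⁺; anode: K⁺/K. E°cell = +2.52 V, n = 1.
log K = nE°cell / 0.0592 = (1)(+2.52) / 0.0592 = 42.6.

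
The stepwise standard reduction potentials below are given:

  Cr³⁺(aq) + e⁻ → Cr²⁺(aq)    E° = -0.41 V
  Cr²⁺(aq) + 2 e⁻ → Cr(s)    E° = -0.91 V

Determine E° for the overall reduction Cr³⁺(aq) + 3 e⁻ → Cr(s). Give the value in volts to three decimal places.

-0.743 V

Since ΔG° = −nFE° is additive over sequential reductions, n₃E°₃ = n₁E°₁ + n₂E°₂.
E°₃ = (1×-0.41 + 2×-0.91) / 3 = (-2.230) / 3 = -0.743 V.
E° values themselves are not directly additive — weighting by electron count is essential.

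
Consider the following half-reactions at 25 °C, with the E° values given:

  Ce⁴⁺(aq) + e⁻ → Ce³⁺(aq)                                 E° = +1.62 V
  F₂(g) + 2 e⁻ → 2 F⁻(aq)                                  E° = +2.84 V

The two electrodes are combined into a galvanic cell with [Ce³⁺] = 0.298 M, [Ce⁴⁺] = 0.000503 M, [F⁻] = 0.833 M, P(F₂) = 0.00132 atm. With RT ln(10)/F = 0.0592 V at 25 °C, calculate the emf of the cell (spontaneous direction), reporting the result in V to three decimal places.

F₂/F⁻ is the cathode (higher E°), Ce⁴⁺/Ce³⁺ the anode: E°cell = +2.84 − (+1.62) = +1.22 V, n = 2.
Overall: F₂(g) + 2 Ce³⁺(aq) → 2 F⁻(aq) + 2 Ce⁴⁺(aq)
Q = [F⁻]^2·[Ce⁴⁺]^2 / (P(F₂)·[Ce³⁺]^2); log Q = -2.825.
E = E° − (0.0592/n) log Q = +1.22 − (0.0592/2)(-2.825) = +1.304 V.

+1.304 V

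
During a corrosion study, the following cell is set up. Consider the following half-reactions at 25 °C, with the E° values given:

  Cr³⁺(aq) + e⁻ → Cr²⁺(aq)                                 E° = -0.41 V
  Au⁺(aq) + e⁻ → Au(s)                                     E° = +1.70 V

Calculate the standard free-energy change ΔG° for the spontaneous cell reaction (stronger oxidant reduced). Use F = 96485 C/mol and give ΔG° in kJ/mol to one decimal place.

-203.6 kJ/mol

Au⁺/Au (E° = +1.70 V) is the cathode; Cr³⁺/Cr²⁺ (E° = -0.41 V) is the anode, so E°cell = +2.11 V.
Balancing electrons gives n = 1 (lcm of 1 and 1).
ΔG° = −nFE° = −(1)(96485)(+2.11) = -203,583 J = -203.6 kJ/mol.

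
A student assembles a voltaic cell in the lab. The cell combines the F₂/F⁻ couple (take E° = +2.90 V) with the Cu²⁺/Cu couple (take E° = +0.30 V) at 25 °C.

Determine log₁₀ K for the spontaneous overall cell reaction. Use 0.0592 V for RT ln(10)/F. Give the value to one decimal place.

Cathode: F₂/F⁻; anode: Cu²⁺/Cu. E°cell = +2.60 V, n = 2.
log K = nE°cell / 0.0592 = (2)(+2.60) / 0.0592 = 87.8.

87.8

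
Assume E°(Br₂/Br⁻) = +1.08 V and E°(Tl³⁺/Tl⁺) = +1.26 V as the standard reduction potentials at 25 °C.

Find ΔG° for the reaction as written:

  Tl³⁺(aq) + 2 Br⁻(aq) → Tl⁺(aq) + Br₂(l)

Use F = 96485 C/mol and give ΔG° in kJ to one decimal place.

As written, Tl³⁺/Tl⁺ is reduced (cathode) and Br₂/Br⁻ is oxidised (anode), so E°cell = (+1.26) − (+1.08) = +0.18 V.
Balancing electrons gives n = 2.
ΔG° = −nFE° = −(2)(96485)(+0.18) = -34,735 J = -34.7 kJ.

-34.7 kJ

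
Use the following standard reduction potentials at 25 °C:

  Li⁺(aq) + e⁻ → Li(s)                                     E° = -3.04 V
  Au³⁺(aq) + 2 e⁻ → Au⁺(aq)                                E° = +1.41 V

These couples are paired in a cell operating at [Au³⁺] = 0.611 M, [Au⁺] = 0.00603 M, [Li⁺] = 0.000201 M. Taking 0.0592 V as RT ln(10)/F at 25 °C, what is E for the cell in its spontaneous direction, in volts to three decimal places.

Au³⁺/Au⁺ is the cathode (higher E°), Li⁺/Li the anode: E°cell = +1.41 − (-3.04) = +4.45 V, n = 2.
Overall: Au³⁺(aq) + 2 Li(s) → Au⁺(aq) + 2 Li⁺(aq)
Q = [Au⁺]·[Li⁺]^2 / ([Au³⁺]); log Q = -9.399.
E = E° − (0.0592/n) log Q = +4.45 − (0.0592/2)(-9.399) = +4.728 V.

+4.728 V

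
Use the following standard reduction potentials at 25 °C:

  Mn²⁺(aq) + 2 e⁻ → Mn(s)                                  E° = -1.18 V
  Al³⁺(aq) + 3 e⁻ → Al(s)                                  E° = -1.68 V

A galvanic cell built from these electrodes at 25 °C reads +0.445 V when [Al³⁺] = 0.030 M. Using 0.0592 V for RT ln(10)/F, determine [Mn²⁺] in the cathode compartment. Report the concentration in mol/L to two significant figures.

Mn²⁺/Mn is the cathode, Al³⁺/Al the anode: E°cell = +0.50 V, n = 6.
Overall reaction: 3 Mn²⁺(aq) + 2 Al(s) → 3 Mn(s) + 2 Al³⁺(aq); Q = [Al³⁺]^2/[Mn²⁺]^3.
From E = E° − (0.0592/n) log Q: log Q = (E° − E)·n/0.0592 = (+0.50 − (+0.445))·6/0.0592 = 5.5743.
So 3·log[Mn²⁺] = 2·log(0.03) − log Q = -3.0458 − (5.5743) = -8.6201; log[Mn²⁺] = -8.6201 / 3 = -2.8734; [Mn²⁺] = 10^(-2.8734) ≈ 0.0013 M.

0.0013 M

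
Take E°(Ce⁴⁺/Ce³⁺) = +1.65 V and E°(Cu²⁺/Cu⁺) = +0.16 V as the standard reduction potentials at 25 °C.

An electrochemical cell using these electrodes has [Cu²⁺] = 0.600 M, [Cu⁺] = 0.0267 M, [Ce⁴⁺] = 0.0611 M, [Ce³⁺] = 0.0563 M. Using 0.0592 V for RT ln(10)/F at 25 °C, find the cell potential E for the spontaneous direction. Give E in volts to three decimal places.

+1.412 V

Ce⁴⁺/Ce³⁺ is the cathode (higher E°), Cu²⁺/Cu⁺ the anode: E°cell = +1.65 − (+0.16) = +1.49 V, n = 1.
Overall: Ce⁴⁺(aq) + Cu⁺(aq) → Ce³⁺(aq) + Cu²⁺(aq)
Q = [Ce³⁺]·[Cu²⁺] / ([Ce⁴⁺]·[Cu⁺]); log Q = 1.316.
E = E° − (0.0592/n) log Q = +1.49 − (0.0592/1)(1.316) = +1.412 V.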